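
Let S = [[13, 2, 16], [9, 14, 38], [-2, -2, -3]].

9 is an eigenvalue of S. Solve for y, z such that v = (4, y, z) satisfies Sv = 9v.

We need (S - 9I)v = 0.
S - 9I = [[4, 2, 16], [9, 5, 38], [-2, -2, -12]].
Row 1: (4)·4 + (2)·y + (16)·z = 0
Row 2: (9)·4 + (5)·y + (38)·z = 0
Row 3: (-2)·4 + (-2)·y + (-12)·z = 0
Solving gives y = 8, z = -2.
Check: S·(4, 8, -2) = (36, 72, -18) = 9·(4, 8, -2).

8, -2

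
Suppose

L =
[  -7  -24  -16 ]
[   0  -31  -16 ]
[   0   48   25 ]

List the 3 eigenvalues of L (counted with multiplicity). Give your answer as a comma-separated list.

Compute the characteristic polynomial p(s) = det(sI - L).
Expanding along the first row, p(s) = s^3 + 13s^2 + 35s - 49.
Try s = -7: p(-7) = 0, so -7 is a root.
Dividing by (s + 7) leaves s^2 + 6s - 7.
The quadratic factors as (s + 7)·(s - 1).
Eigenvalues: -7, -7, 1.

-7, -7, 1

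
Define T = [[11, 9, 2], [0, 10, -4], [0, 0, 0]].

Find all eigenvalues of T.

0, 10, 11

T is upper triangular, so its eigenvalues are the diagonal entries.
Diagonal: 11, 10, 0.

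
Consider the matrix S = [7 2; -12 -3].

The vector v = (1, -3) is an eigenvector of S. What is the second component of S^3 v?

-3

First find the eigenvalue: Sv = (1, -3) = 1·(1, -3), so λ = 1.
Then S^3 v = λ^3·v = 1^3·(1, -3) = 1·(1, -3) = (1, -3).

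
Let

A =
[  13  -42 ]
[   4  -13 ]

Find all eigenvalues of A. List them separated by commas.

-1, 1

det(A - lambda·I) = (13 - lambda)(-13 - lambda) - (-42)·(4) = lambda^2 - 1.
This factors as (lambda + 1)·(lambda - 1) = 0.
Eigenvalues: -1, 1.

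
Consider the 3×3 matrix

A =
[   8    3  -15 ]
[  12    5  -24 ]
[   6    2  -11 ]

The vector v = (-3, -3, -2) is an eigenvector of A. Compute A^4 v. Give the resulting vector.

(-3, -3, -2)

First find the eigenvalue: Av = (-3, -3, -2) = 1·(-3, -3, -2), so λ = 1.
Then A^4 v = λ^4·v = 1^4·(-3, -3, -2) = 1·(-3, -3, -2) = (-3, -3, -2).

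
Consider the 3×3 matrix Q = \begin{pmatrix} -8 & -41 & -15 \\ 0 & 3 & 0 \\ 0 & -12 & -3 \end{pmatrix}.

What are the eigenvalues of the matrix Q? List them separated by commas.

-8, -3, 3

Set up det(λI - Q) = 0.
Expanding the 3×3 determinant: p(λ) = λ^3 + 8λ^2 - 9λ - 72.
Since p(-8) = 0, λ = -8 is a root.
Factor out (λ + 8): p(λ) = (λ + 8)·(λ^2 - 9).
The quadratic factors as (λ + 3)·(λ - 3).
Eigenvalues: -8, -3, 3.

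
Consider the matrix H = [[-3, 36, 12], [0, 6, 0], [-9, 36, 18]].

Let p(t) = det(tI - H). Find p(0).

-324

p(0) = det(0·I − H) = det(−H) = (−1)^3·det(H).
det(H) = 324, so p(0) = -324.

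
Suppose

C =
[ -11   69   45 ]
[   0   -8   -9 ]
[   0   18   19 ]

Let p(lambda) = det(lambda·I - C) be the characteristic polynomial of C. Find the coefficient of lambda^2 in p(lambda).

0

The coefficient of lambda^2 of det(lambda·I - C) is −trace(C).
trace(C) = (-11) + (-8) + (19) = 0, so the coefficient is 0.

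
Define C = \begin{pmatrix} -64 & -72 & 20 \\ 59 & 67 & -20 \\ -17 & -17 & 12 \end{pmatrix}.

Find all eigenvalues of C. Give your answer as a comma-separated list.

-5, 8, 12

Compute the characteristic polynomial p(lambda) = det(lambda·I - C).
Expanding the 3×3 determinant: p(lambda) = lambda^3 - 15·lambda^2 - 4·lambda + 480.
Rational-root test: lambda = -5 gives p(-5) = 0.
Factor out (lambda + 5): p(lambda) = (lambda + 5)·(lambda^2 - 20·lambda + 96).
The quadratic factors as (lambda - 8)·(lambda - 12).
Eigenvalues: -5, 8, 12.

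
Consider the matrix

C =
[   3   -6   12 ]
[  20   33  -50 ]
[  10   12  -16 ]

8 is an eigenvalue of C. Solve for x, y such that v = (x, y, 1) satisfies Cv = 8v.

0, 2

We need (C - 8I)v = 0.
C - 8I = [[-5, -6, 12], [20, 25, -50], [10, 12, -24]].
Row 1: (-5)·x + (-6)·y + (12)·1 = 0
Row 2: (20)·x + (25)·y + (-50)·1 = 0
Row 3: (10)·x + (12)·y + (-24)·1 = 0
Solving gives x = 0, y = 2.
Check: C·(0, 2, 1) = (0, 16, 8) = 8·(0, 2, 1).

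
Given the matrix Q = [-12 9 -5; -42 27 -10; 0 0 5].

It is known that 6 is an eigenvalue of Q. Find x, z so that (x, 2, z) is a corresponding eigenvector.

1, 0

We need (Q - 6I)v = 0.
Q - 6I = [[-18, 9, -5], [-42, 21, -10], [0, 0, -1]].
Row 1: (-18)·x + (9)·2 + (-5)·z = 0
Row 2: (-42)·x + (21)·2 + (-10)·z = 0
Row 3: (0)·x + (0)·2 + (-1)·z = 0
Solving gives x = 1, z = 0.
Check: Q·(1, 2, 0) = (6, 12, 0) = 6·(1, 2, 0).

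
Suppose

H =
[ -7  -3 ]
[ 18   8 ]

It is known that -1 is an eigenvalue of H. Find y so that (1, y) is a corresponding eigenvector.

We need (H + 1I)v = 0.
H + 1I = [[-6, -3], [18, 9]].
Row 1: (-6)·1 + (-3)·y = 0
Row 2: (18)·1 + (9)·y = 0
Solving gives y = -2.
Check: H·(1, -2) = (-1, 2) = -1·(1, -2).

-2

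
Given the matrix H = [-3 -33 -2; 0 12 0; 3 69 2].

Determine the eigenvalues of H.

-1, 0, 12

The characteristic polynomial is p(lambda) = det(lambda·I - H).
Expanding along the first row, p(lambda) = lambda^3 - 11·lambda^2 - 12·lambda.
Since p(0) = 0, lambda = 0 is a root.
Factor out lambda: p(lambda) = lambda·(lambda^2 - 11·lambda - 12).
The quadratic factors as (lambda + 1)·(lambda - 12).
Eigenvalues: -1, 0, 12.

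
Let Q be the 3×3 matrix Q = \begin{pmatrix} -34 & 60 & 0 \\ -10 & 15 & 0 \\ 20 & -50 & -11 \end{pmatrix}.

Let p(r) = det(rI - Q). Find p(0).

990

p(0) = det(0·I − Q) = det(−Q) = (−1)^3·det(Q).
det(Q) = -990, so p(0) = 990.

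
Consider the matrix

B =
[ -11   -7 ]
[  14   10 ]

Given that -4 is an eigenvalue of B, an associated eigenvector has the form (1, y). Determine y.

We need (B + 4I)v = 0.
B + 4I = [[-7, -7], [14, 14]].
Row 1: (-7)·1 + (-7)·y = 0
Row 2: (14)·1 + (14)·y = 0
Solving gives y = -1.
Check: B·(1, -1) = (-4, 4) = -4·(1, -1).

-1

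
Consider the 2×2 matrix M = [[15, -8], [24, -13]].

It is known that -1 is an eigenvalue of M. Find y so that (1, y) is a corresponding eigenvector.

2

We need (M + 1I)v = 0.
M + 1I = [[16, -8], [24, -12]].
Row 1: (16)·1 + (-8)·y = 0
Row 2: (24)·1 + (-12)·y = 0
Solving gives y = 2.
Check: M·(1, 2) = (-1, -2) = -1·(1, 2).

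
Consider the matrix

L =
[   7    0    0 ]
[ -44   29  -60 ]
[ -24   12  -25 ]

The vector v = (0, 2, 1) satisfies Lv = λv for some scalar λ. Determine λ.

Compute Lv: L·(0, 2, 1) = (0, -2, -1).
Since Lv = λv, compare component 2: -2 = λ·2, so λ = -1.

-1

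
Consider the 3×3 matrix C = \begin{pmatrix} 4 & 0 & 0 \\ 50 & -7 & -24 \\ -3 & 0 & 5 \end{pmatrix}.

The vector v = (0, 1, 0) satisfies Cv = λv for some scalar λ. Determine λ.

-7

Compute Cv: C·(0, 1, 0) = (0, -7, 0).
Since Cv = λv, compare component 2: -7 = λ·1, so λ = -7.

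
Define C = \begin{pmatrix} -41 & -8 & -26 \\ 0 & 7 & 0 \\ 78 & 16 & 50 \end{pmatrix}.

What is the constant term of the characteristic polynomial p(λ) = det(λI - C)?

154

p(0) = det(0·I − C) = det(−C) = (−1)^3·det(C).
det(C) = -154, so p(0) = 154.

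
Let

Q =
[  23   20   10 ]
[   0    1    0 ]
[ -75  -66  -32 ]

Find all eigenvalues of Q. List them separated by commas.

Set up det(tI - Q) = 0.
Cofactor expansion gives p(t) = t^3 + 8t^2 + 5t - 14.
Try t = 1: p(1) = 0, so 1 is a root.
Dividing by (t - 1) leaves t^2 + 9t + 14.
The quadratic factors as (t + 7)·(t + 2).
Eigenvalues: -7, -2, 1.

-7, -2, 1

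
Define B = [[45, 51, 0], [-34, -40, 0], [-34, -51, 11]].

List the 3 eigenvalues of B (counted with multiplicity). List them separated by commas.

-6, 11, 11

Set up det(μI - B) = 0.
Expanding along the first row, p(μ) = μ^3 - 16μ^2 - 11μ + 726.
Since p(-6) = 0, μ = -6 is a root.
Dividing by (μ + 6) leaves μ^2 - 22μ + 121.
The quadratic factor is (μ - 11)^2.
Eigenvalues: -6, 11, 11.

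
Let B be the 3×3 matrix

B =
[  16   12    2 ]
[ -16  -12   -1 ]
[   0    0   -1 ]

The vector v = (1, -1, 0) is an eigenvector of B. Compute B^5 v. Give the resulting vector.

First find the eigenvalue: Bv = (4, -4, 0) = 4·(1, -1, 0), so λ = 4.
Then B^5 v = λ^5·v = 4^5·(1, -1, 0) = 1024·(1, -1, 0) = (1024, -1024, 0).

(1024, -1024, 0)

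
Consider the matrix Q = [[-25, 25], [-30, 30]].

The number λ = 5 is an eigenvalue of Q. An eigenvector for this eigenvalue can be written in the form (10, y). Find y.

12

We need (Q - 5I)v = 0.
Q - 5I = [[-30, 25], [-30, 25]].
Row 1: (-30)·10 + (25)·y = 0
Row 2: (-30)·10 + (25)·y = 0
Solving gives y = 12.
Check: Q·(10, 12) = (50, 60) = 5·(10, 12).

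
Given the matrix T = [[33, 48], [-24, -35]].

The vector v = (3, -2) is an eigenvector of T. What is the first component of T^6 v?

3

First find the eigenvalue: Tv = (3, -2) = 1·(3, -2), so λ = 1.
Then T^6 v = λ^6·v = 1^6·(3, -2) = 1·(3, -2) = (3, -2).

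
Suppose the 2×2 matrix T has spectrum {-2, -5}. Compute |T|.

10

det(T) is the product of the eigenvalues: (-2) · (-5) = 10.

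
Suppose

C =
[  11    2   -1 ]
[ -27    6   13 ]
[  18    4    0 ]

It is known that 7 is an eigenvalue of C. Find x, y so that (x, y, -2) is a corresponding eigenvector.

We need (C - 7I)v = 0.
C - 7I = [[4, 2, -1], [-27, -1, 13], [18, 4, -7]].
Row 1: (4)·x + (2)·y + (-1)·-2 = 0
Row 2: (-27)·x + (-1)·y + (13)·-2 = 0
Row 3: (18)·x + (4)·y + (-7)·-2 = 0
Solving gives x = -1, y = 1.
Check: C·(-1, 1, -2) = (-7, 7, -14) = 7·(-1, 1, -2).

-1, 1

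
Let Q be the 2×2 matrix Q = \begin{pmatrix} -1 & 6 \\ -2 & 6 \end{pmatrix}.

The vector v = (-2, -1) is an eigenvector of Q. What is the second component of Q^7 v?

First find the eigenvalue: Qv = (-4, -2) = 2·(-2, -1), so λ = 2.
Then Q^7 v = λ^7·v = 2^7·(-2, -1) = 128·(-2, -1) = (-256, -128).

-128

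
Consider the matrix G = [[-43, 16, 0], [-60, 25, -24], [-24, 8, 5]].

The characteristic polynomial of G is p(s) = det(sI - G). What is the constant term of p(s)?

p(s) = s^3 + 13s^2 - 13s - 385.
The constant term is -385.

-385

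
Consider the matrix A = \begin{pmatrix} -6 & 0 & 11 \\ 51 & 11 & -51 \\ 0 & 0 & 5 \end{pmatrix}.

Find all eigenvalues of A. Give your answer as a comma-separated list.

-6, 5, 11

Compute the characteristic polynomial p(s) = det(sI - A).
Expanding the 3×3 determinant: p(s) = s^3 - 10s^2 - 41s + 330.
Try s = 5: p(5) = 0, so 5 is a root.
Dividing by (s - 5) leaves s^2 - 5s - 66.
The quadratic factors as (s + 6)·(s - 11).
Eigenvalues: -6, 5, 11.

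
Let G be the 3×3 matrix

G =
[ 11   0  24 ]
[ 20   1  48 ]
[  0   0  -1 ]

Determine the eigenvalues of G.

-1, 1, 11

The characteristic polynomial is p(t) = det(tI - G).
Expanding the 3×3 determinant: p(t) = t^3 - 11t^2 - t + 11.
Since p(11) = 0, t = 11 is a root.
Factor out (t - 11): p(t) = (t - 11)·(t^2 - 1).
The quadratic factors as (t + 1)·(t - 1).
Eigenvalues: -1, 1, 11.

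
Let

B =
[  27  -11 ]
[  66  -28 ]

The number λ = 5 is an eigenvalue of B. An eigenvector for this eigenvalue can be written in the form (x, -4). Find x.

-2

We need (B - 5I)v = 0.
B - 5I = [[22, -11], [66, -33]].
Row 1: (22)·x + (-11)·-4 = 0
Row 2: (66)·x + (-33)·-4 = 0
Solving gives x = -2.
Check: B·(-2, -4) = (-10, -20) = 5·(-2, -4).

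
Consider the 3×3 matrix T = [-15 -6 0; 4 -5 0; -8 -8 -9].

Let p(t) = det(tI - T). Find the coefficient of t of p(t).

p(t) = t^3 + 29t^2 + 279t + 891.
The coefficient of t is 279.

279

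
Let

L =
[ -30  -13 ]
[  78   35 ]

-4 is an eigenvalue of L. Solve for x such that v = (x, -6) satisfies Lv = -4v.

3

We need (L + 4I)v = 0.
L + 4I = [[-26, -13], [78, 39]].
Row 1: (-26)·x + (-13)·-6 = 0
Row 2: (78)·x + (39)·-6 = 0
Solving gives x = 3.
Check: L·(3, -6) = (-12, 24) = -4·(3, -6).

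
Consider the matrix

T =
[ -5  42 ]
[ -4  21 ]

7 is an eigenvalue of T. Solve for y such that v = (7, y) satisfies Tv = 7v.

We need (T - 7I)v = 0.
T - 7I = [[-12, 42], [-4, 14]].
Row 1: (-12)·7 + (42)·y = 0
Row 2: (-4)·7 + (14)·y = 0
Solving gives y = 2.
Check: T·(7, 2) = (49, 14) = 7·(7, 2).

2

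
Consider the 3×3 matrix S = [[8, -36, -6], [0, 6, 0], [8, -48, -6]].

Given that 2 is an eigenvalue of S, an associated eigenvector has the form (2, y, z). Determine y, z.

We need (S - 2I)v = 0.
S - 2I = [[6, -36, -6], [0, 4, 0], [8, -48, -8]].
Row 1: (6)·2 + (-36)·y + (-6)·z = 0
Row 2: (0)·2 + (4)·y + (0)·z = 0
Row 3: (8)·2 + (-48)·y + (-8)·z = 0
Solving gives y = 0, z = 2.
Check: S·(2, 0, 2) = (4, 0, 4) = 2·(2, 0, 2).

0, 2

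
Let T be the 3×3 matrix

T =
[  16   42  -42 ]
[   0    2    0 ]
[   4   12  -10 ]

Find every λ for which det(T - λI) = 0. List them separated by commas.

The characteristic polynomial is p(r) = det(rI - T).
Expanding along the first row, p(r) = r^3 - 8r^2 + 20r - 16.
Try r = 2: p(2) = 0, so 2 is a root.
Factor out (r - 2): p(r) = (r - 2)·(r^2 - 6r + 8).
The quadratic factors as (r - 2)·(r - 4).
Eigenvalues: 2, 2, 4.

2, 2, 4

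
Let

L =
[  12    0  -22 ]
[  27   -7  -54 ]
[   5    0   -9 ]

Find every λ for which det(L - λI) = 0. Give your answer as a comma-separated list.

-7, 1, 2

Set up det(λI - L) = 0.
Expanding along the first row, p(λ) = λ^3 + 4λ^2 - 19λ + 14.
Since p(1) = 0, λ = 1 is a root.
Dividing by (λ - 1) leaves λ^2 + 5λ - 14.
The quadratic factors as (λ + 7)·(λ - 2).
Eigenvalues: -7, 1, 2.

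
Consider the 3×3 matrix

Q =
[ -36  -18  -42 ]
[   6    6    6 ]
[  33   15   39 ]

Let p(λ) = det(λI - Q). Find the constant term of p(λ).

p(λ) = λ^3 - 9λ^2 + 18λ.
The constant term is 0.

0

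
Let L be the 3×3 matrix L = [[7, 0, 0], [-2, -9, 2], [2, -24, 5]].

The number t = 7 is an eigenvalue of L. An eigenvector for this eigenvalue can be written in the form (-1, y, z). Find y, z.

0, -1

We need (L - 7I)v = 0.
L - 7I = [[0, 0, 0], [-2, -16, 2], [2, -24, -2]].
Row 1: (0)·-1 + (0)·y + (0)·z = 0
Row 2: (-2)·-1 + (-16)·y + (2)·z = 0
Row 3: (2)·-1 + (-24)·y + (-2)·z = 0
Solving gives y = 0, z = -1.
Check: L·(-1, 0, -1) = (-7, 0, -7) = 7·(-1, 0, -1).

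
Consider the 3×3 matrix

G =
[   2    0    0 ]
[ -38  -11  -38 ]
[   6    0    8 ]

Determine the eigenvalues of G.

-11, 2, 8

Set up det(rI - G) = 0.
Expanding the 3×3 determinant: p(r) = r^3 + r^2 - 94r + 176.
Since p(-11) = 0, r = -11 is a root.
Dividing by (r + 11) leaves r^2 - 10r + 16.
The quadratic factors as (r - 2)·(r - 8).
Eigenvalues: -11, 2, 8.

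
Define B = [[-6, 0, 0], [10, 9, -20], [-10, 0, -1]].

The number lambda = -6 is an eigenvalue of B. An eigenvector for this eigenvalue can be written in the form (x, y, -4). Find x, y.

-2, -4

We need (B + 6I)v = 0.
B + 6I = [[0, 0, 0], [10, 15, -20], [-10, 0, 5]].
Row 1: (0)·x + (0)·y + (0)·-4 = 0
Row 2: (10)·x + (15)·y + (-20)·-4 = 0
Row 3: (-10)·x + (0)·y + (5)·-4 = 0
Solving gives x = -2, y = -4.
Check: B·(-2, -4, -4) = (12, 24, 24) = -6·(-2, -4, -4).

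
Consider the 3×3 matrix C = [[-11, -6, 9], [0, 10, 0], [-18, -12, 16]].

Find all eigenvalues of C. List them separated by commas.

-2, 7, 10

The characteristic polynomial is p(λ) = det(λI - C).
Cofactor expansion gives p(λ) = λ^3 - 15λ^2 + 36λ + 140.
Try λ = -2: p(-2) = 0, so -2 is a root.
Factor out (λ + 2): p(λ) = (λ + 2)·(λ^2 - 17λ + 70).
The quadratic factors as (λ - 7)·(λ - 10).
Eigenvalues: -2, 7, 10.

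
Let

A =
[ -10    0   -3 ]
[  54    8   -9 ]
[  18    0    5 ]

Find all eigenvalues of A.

Set up det(λI - A) = 0.
Cofactor expansion gives p(λ) = λ^3 - 3λ^2 - 36λ - 32.
Try λ = -4: p(-4) = 0, so -4 is a root.
Factor out (λ + 4): p(λ) = (λ + 4)·(λ^2 - 7λ - 8).
The quadratic factors as (λ + 1)·(λ - 8).
Eigenvalues: -4, -1, 8.

-4, -1, 8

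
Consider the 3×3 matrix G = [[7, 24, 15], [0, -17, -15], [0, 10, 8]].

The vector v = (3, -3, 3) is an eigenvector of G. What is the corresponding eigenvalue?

Compute Gv: G·(3, -3, 3) = (-6, 6, -6).
Since Gv = λv, compare component 1: -6 = λ·3, so λ = -2.

-2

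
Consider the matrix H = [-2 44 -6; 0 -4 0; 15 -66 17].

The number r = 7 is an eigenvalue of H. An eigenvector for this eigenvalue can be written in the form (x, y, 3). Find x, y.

-2, 0

We need (H - 7I)v = 0.
H - 7I = [[-9, 44, -6], [0, -11, 0], [15, -66, 10]].
Row 1: (-9)·x + (44)·y + (-6)·3 = 0
Row 2: (0)·x + (-11)·y + (0)·3 = 0
Row 3: (15)·x + (-66)·y + (10)·3 = 0
Solving gives x = -2, y = 0.
Check: H·(-2, 0, 3) = (-14, 0, 21) = 7·(-2, 0, 3).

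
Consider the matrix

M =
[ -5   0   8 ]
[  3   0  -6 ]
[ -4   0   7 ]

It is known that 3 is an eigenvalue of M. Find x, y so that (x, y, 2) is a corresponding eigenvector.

2, -2

We need (M - 3I)v = 0.
M - 3I = [[-8, 0, 8], [3, -3, -6], [-4, 0, 4]].
Row 1: (-8)·x + (0)·y + (8)·2 = 0
Row 2: (3)·x + (-3)·y + (-6)·2 = 0
Row 3: (-4)·x + (0)·y + (4)·2 = 0
Solving gives x = 2, y = -2.
Check: M·(2, -2, 2) = (6, -6, 6) = 3·(2, -2, 2).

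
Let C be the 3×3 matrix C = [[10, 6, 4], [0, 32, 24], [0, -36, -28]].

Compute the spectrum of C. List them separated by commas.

-4, 8, 10

The characteristic polynomial is p(s) = det(sI - C).
Expanding along the first row, p(s) = s^3 - 14s^2 + 8s + 320.
Rational-root test: s = -4 gives p(-4) = 0.
Factor out (s + 4): p(s) = (s + 4)·(s^2 - 18s + 80).
The quadratic factors as (s - 8)·(s - 10).
Eigenvalues: -4, 8, 10.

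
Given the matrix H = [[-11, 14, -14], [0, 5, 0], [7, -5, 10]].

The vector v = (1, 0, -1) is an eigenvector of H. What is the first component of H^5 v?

243

First find the eigenvalue: Hv = (3, 0, -3) = 3·(1, 0, -1), so λ = 3.
Then H^5 v = λ^5·v = 3^5·(1, 0, -1) = 243·(1, 0, -1) = (243, 0, -243).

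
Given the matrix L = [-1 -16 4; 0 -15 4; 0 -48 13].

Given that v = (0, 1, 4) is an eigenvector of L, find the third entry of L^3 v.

First find the eigenvalue: Lv = (0, 1, 4) = 1·(0, 1, 4), so λ = 1.
Then L^3 v = λ^3·v = 1^3·(0, 1, 4) = 1·(0, 1, 4) = (0, 1, 4).

4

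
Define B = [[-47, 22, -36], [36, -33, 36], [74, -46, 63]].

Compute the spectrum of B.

-11, -9, 3

Compute the characteristic polynomial p(lambda) = det(lambda·I - B).
Expanding the 3×3 determinant: p(lambda) = lambda^3 + 17·lambda^2 + 39·lambda - 297.
Try lambda = 3: p(3) = 0, so 3 is a root.
Factor out (lambda - 3): p(lambda) = (lambda - 3)·(lambda^2 + 20·lambda + 99).
The quadratic factors as (lambda + 11)·(lambda + 9).
Eigenvalues: -11, -9, 3.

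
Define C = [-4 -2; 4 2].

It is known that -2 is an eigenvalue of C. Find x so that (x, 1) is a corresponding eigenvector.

-1

We need (C + 2I)v = 0.
C + 2I = [[-2, -2], [4, 4]].
Row 1: (-2)·x + (-2)·1 = 0
Row 2: (4)·x + (4)·1 = 0
Solving gives x = -1.
Check: C·(-1, 1) = (2, -2) = -2·(-1, 1).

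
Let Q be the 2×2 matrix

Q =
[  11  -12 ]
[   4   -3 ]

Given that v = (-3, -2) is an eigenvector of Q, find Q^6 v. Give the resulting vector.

First find the eigenvalue: Qv = (-9, -6) = 3·(-3, -2), so λ = 3.
Then Q^6 v = λ^6·v = 3^6·(-3, -2) = 729·(-3, -2) = (-2187, -1458).

(-2187, -1458)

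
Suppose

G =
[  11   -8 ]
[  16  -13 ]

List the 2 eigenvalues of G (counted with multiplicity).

det(G - rI) = (11 - r)(-13 - r) - (-8)·(16) = r^2 + 2r - 15.
This factors as (r + 5)·(r - 3) = 0.
Eigenvalues: -5, 3.

-5, 3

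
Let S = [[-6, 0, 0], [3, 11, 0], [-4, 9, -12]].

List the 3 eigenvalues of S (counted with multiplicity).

S is lower triangular, so its eigenvalues are the diagonal entries.
Diagonal: -6, 11, -12.

-12, -6, 11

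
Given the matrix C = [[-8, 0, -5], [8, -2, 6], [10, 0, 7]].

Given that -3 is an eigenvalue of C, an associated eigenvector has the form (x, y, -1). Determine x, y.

We need (C + 3I)v = 0.
C + 3I = [[-5, 0, -5], [8, 1, 6], [10, 0, 10]].
Row 1: (-5)·x + (0)·y + (-5)·-1 = 0
Row 2: (8)·x + (1)·y + (6)·-1 = 0
Row 3: (10)·x + (0)·y + (10)·-1 = 0
Solving gives x = 1, y = -2.
Check: C·(1, -2, -1) = (-3, 6, 3) = -3·(1, -2, -1).

1, -2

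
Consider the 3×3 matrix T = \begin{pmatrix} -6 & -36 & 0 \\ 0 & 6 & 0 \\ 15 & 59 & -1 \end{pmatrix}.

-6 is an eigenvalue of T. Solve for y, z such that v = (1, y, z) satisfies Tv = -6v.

0, -3

We need (T + 6I)v = 0.
T + 6I = [[0, -36, 0], [0, 12, 0], [15, 59, 5]].
Row 1: (0)·1 + (-36)·y + (0)·z = 0
Row 2: (0)·1 + (12)·y + (0)·z = 0
Row 3: (15)·1 + (59)·y + (5)·z = 0
Solving gives y = 0, z = -3.
Check: T·(1, 0, -3) = (-6, 0, 18) = -6·(1, 0, -3).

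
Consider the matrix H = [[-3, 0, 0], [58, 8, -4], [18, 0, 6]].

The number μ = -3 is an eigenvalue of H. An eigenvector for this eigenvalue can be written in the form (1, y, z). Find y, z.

We need (H + 3I)v = 0.
H + 3I = [[0, 0, 0], [58, 11, -4], [18, 0, 9]].
Row 1: (0)·1 + (0)·y + (0)·z = 0
Row 2: (58)·1 + (11)·y + (-4)·z = 0
Row 3: (18)·1 + (0)·y + (9)·z = 0
Solving gives y = -6, z = -2.
Check: H·(1, -6, -2) = (-3, 18, 6) = -3·(1, -6, -2).

-6, -2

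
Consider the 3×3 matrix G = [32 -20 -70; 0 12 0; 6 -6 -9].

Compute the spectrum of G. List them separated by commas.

11, 12, 12

The characteristic polynomial is p(r) = det(rI - G).
Expanding the 3×3 determinant: p(r) = r^3 - 35r^2 + 408r - 1584.
Since p(12) = 0, r = 12 is a root.
Dividing by (r - 12) leaves r^2 - 23r + 132.
The quadratic factors as (r - 11)·(r - 12).
Eigenvalues: 11, 12, 12.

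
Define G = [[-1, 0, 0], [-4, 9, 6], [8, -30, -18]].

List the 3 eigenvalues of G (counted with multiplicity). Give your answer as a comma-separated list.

-6, -3, -1

Set up det(λI - G) = 0.
Expanding along the first row, p(λ) = λ^3 + 10λ^2 + 27λ + 18.
Try λ = -1: p(-1) = 0, so -1 is a root.
Dividing by (λ + 1) leaves λ^2 + 9λ + 18.
The quadratic factors as (λ + 6)·(λ + 3).
Eigenvalues: -6, -3, -1.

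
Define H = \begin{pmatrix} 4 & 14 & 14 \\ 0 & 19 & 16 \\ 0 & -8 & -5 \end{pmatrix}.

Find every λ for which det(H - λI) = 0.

Compute the characteristic polynomial p(r) = det(rI - H).
Expanding along the first row, p(r) = r^3 - 18r^2 + 89r - 132.
Try r = 4: p(4) = 0, so 4 is a root.
Factor out (r - 4): p(r) = (r - 4)·(r^2 - 14r + 33).
The quadratic factors as (r - 3)·(r - 11).
Eigenvalues: 3, 4, 11.

3, 4, 11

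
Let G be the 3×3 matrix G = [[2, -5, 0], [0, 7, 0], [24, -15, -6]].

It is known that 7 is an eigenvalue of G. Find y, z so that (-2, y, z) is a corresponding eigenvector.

We need (G - 7I)v = 0.
G - 7I = [[-5, -5, 0], [0, 0, 0], [24, -15, -13]].
Row 1: (-5)·-2 + (-5)·y + (0)·z = 0
Row 2: (0)·-2 + (0)·y + (0)·z = 0
Row 3: (24)·-2 + (-15)·y + (-13)·z = 0
Solving gives y = 2, z = -6.
Check: G·(-2, 2, -6) = (-14, 14, -42) = 7·(-2, 2, -6).

2, -6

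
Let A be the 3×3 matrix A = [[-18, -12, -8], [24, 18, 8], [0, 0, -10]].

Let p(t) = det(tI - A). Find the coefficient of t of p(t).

-36

p(t) = t^3 + 10t^2 - 36t - 360.
The coefficient of t is -36.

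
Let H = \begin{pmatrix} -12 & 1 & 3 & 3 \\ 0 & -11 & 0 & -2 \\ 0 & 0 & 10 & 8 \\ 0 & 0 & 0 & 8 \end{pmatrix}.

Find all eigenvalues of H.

-12, -11, 8, 10

H is upper triangular, so its eigenvalues are the diagonal entries.
Diagonal: -12, -11, 10, 8.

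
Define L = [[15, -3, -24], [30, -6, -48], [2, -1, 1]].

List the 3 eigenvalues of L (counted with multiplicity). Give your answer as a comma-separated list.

0, 1, 9

Compute the characteristic polynomial p(μ) = det(μI - L).
Cofactor expansion gives p(μ) = μ^3 - 10μ^2 + 9μ.
Try μ = 0: p(0) = 0, so 0 is a root.
Dividing by μ leaves μ^2 - 10μ + 9.
The quadratic factors as (μ - 1)·(μ - 9).
Eigenvalues: 0, 1, 9.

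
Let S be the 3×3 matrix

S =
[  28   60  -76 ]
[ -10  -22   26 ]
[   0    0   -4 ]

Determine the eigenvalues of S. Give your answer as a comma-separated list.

The characteristic polynomial is p(λ) = det(λI - S).
Expanding the 3×3 determinant: p(λ) = λ^3 - 2λ^2 - 40λ - 64.
Rational-root test: λ = -2 gives p(-2) = 0.
Dividing by (λ + 2) leaves λ^2 - 4λ - 32.
The quadratic factors as (λ + 4)·(λ - 8).
Eigenvalues: -4, -2, 8.

-4, -2, 8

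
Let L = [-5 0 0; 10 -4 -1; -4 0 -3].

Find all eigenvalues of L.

-5, -4, -3

The characteristic polynomial is p(s) = det(sI - L).
Cofactor expansion gives p(s) = s^3 + 12s^2 + 47s + 60.
Try s = -3: p(-3) = 0, so -3 is a root.
Dividing by (s + 3) leaves s^2 + 9s + 20.
The quadratic factors as (s + 5)·(s + 4).
Eigenvalues: -5, -4, -3.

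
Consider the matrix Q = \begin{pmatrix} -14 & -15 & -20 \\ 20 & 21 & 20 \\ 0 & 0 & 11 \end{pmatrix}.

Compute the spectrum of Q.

The characteristic polynomial is p(t) = det(tI - Q).
Expanding along the first row, p(t) = t^3 - 18t^2 + 83t - 66.
Since p(1) = 0, t = 1 is a root.
Factor out (t - 1): p(t) = (t - 1)·(t^2 - 17t + 66).
The quadratic factors as (t - 6)·(t - 11).
Eigenvalues: 1, 6, 11.

1, 6, 11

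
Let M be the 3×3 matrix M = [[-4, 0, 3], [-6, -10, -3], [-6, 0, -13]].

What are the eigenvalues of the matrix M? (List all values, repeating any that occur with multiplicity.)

-10, -10, -7

The characteristic polynomial is p(lambda) = det(lambda·I - M).
Expanding along the first row, p(lambda) = lambda^3 + 27·lambda^2 + 240·lambda + 700.
Since p(-7) = 0, lambda = -7 is a root.
Factor out (lambda + 7): p(lambda) = (lambda + 7)·(lambda^2 + 20·lambda + 100).
The quadratic factor is (lambda + 10)^2.
Eigenvalues: -10, -10, -7.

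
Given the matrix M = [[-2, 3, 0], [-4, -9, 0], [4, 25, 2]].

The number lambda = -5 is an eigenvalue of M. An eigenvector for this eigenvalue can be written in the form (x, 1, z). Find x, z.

We need (M + 5I)v = 0.
M + 5I = [[3, 3, 0], [-4, -4, 0], [4, 25, 7]].
Row 1: (3)·x + (3)·1 + (0)·z = 0
Row 2: (-4)·x + (-4)·1 + (0)·z = 0
Row 3: (4)·x + (25)·1 + (7)·z = 0
Solving gives x = -1, z = -3.
Check: M·(-1, 1, -3) = (5, -5, 15) = -5·(-1, 1, -3).

-1, -3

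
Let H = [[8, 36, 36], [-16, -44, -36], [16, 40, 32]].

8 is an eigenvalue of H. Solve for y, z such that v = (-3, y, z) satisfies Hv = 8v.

We need (H - 8I)v = 0.
H - 8I = [[0, 36, 36], [-16, -52, -36], [16, 40, 24]].
Row 1: (0)·-3 + (36)·y + (36)·z = 0
Row 2: (-16)·-3 + (-52)·y + (-36)·z = 0
Row 3: (16)·-3 + (40)·y + (24)·z = 0
Solving gives y = 3, z = -3.
Check: H·(-3, 3, -3) = (-24, 24, -24) = 8·(-3, 3, -3).

3, -3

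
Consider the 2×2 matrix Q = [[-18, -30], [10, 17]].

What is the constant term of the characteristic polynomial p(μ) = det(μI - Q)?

p(0) = det(0·I − Q) = det(−Q) = (−1)^2·det(Q).
det(Q) = -6, so p(0) = -6.

-6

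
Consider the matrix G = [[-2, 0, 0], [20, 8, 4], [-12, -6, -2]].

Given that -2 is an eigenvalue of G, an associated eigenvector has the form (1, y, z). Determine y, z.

We need (G + 2I)v = 0.
G + 2I = [[0, 0, 0], [20, 10, 4], [-12, -6, 0]].
Row 1: (0)·1 + (0)·y + (0)·z = 0
Row 2: (20)·1 + (10)·y + (4)·z = 0
Row 3: (-12)·1 + (-6)·y + (0)·z = 0
Solving gives y = -2, z = 0.
Check: G·(1, -2, 0) = (-2, 4, 0) = -2·(1, -2, 0).

-2, 0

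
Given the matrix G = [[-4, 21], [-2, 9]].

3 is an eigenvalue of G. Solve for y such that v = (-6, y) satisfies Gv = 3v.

-2

We need (G - 3I)v = 0.
G - 3I = [[-7, 21], [-2, 6]].
Row 1: (-7)·-6 + (21)·y = 0
Row 2: (-2)·-6 + (6)·y = 0
Solving gives y = -2.
Check: G·(-6, -2) = (-18, -6) = 3·(-6, -2).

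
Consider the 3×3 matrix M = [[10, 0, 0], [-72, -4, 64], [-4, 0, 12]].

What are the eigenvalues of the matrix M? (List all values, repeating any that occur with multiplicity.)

-4, 10, 12

Set up det(λI - M) = 0.
Cofactor expansion gives p(λ) = λ^3 - 18λ^2 + 32λ + 480.
Since p(-4) = 0, λ = -4 is a root.
Dividing by (λ + 4) leaves λ^2 - 22λ + 120.
The quadratic factors as (λ - 10)·(λ - 12).
Eigenvalues: -4, 10, 12.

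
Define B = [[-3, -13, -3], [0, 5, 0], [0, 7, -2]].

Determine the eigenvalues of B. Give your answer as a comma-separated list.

-3, -2, 5

The characteristic polynomial is p(μ) = det(μI - B).
Expanding along the first row, p(μ) = μ^3 - 19μ - 30.
Try μ = -3: p(-3) = 0, so -3 is a root.
Factor out (μ + 3): p(μ) = (μ + 3)·(μ^2 - 3μ - 10).
The quadratic factors as (μ + 2)·(μ - 5).
Eigenvalues: -3, -2, 5.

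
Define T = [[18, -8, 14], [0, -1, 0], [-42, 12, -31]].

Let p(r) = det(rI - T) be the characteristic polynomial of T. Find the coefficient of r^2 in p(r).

The coefficient of r^2 of det(rI - T) is −trace(T).
trace(T) = (18) + (-1) + (-31) = -14, so the coefficient is 14.

14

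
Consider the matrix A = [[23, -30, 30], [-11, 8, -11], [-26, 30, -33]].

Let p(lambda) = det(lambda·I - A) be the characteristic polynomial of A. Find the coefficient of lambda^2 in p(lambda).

The coefficient of lambda^2 of det(lambda·I - A) is −trace(A).
trace(A) = (23) + (8) + (-33) = -2, so the coefficient is 2.

2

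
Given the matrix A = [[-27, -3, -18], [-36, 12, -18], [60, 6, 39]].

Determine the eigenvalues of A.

Compute the characteristic polynomial p(s) = det(sI - A).
Expanding the 3×3 determinant: p(s) = s^3 - 24s^2 + 171s - 324.
Try s = 9: p(9) = 0, so 9 is a root.
Factor out (s - 9): p(s) = (s - 9)·(s^2 - 15s + 36).
The quadratic factors as (s - 3)·(s - 12).
Eigenvalues: 3, 9, 12.

3, 9, 12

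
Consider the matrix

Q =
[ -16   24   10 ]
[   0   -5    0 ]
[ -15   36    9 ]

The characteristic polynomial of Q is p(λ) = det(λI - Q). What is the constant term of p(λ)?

30

p(λ) = λ^3 + 12λ^2 + 41λ + 30.
The constant term is 30.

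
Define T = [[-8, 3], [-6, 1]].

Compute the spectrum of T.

det(T - λI) = (-8 - λ)(1 - λ) - (3)·(-6) = λ^2 + 7λ + 10.
This factors as (λ + 5)·(λ + 2) = 0.
Eigenvalues: -5, -2.

-5, -2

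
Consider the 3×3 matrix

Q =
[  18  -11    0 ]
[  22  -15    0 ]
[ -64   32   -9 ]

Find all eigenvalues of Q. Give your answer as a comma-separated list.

Set up det(tI - Q) = 0.
Cofactor expansion gives p(t) = t^3 + 6t^2 - 55t - 252.
Since p(-4) = 0, t = -4 is a root.
Factor out (t + 4): p(t) = (t + 4)·(t^2 + 2t - 63).
The quadratic factors as (t + 9)·(t - 7).
Eigenvalues: -9, -4, 7.

-9, -4, 7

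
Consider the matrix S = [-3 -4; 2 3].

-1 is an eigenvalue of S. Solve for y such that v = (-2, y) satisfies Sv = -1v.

1

We need (S + 1I)v = 0.
S + 1I = [[-2, -4], [2, 4]].
Row 1: (-2)·-2 + (-4)·y = 0
Row 2: (2)·-2 + (4)·y = 0
Solving gives y = 1.
Check: S·(-2, 1) = (2, -1) = -1·(-2, 1).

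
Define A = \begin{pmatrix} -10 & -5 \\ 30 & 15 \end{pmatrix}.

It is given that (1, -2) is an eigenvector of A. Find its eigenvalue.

Compute Av: A·(1, -2) = (0, 0).
Since Av = λv, compare component 1: 0 = λ·1, so λ = 0.

0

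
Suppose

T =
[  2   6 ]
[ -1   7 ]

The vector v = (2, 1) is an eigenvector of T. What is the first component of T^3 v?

250

First find the eigenvalue: Tv = (10, 5) = 5·(2, 1), so λ = 5.
Then T^3 v = λ^3·v = 5^3·(2, 1) = 125·(2, 1) = (250, 125).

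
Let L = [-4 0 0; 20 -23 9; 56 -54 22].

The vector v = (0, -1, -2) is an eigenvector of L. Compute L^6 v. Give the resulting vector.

First find the eigenvalue: Lv = (0, 5, 10) = -5·(0, -1, -2), so λ = -5.
Then L^6 v = λ^6·v = (-5)^6·(0, -1, -2) = 15625·(0, -1, -2) = (0, -15625, -31250).

(0, -15625, -31250)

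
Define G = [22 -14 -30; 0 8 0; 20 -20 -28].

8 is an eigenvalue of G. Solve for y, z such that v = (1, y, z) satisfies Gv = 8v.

1, 0

We need (G - 8I)v = 0.
G - 8I = [[14, -14, -30], [0, 0, 0], [20, -20, -36]].
Row 1: (14)·1 + (-14)·y + (-30)·z = 0
Row 2: (0)·1 + (0)·y + (0)·z = 0
Row 3: (20)·1 + (-20)·y + (-36)·z = 0
Solving gives y = 1, z = 0.
Check: G·(1, 1, 0) = (8, 8, 0) = 8·(1, 1, 0).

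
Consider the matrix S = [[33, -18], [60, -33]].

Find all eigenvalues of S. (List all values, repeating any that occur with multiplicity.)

det(S - λI) = (33 - λ)(-33 - λ) - (-18)·(60) = λ^2 - 9.
This factors as (λ + 3)·(λ - 3) = 0.
Eigenvalues: -3, 3.

-3, 3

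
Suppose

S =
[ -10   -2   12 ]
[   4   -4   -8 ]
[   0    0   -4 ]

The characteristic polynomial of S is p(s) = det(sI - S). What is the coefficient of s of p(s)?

p(s) = s^3 + 18s^2 + 104s + 192.
The coefficient of s is 104.

104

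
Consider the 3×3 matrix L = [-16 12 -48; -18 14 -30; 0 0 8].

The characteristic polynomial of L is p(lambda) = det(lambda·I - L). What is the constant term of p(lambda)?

64

p(lambda) = lambda^3 - 6·lambda^2 - 24·lambda + 64.
The constant term is 64.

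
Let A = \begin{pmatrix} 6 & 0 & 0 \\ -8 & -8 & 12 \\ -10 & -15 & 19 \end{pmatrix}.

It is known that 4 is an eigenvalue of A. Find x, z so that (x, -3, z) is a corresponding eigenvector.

We need (A - 4I)v = 0.
A - 4I = [[2, 0, 0], [-8, -12, 12], [-10, -15, 15]].
Row 1: (2)·x + (0)·-3 + (0)·z = 0
Row 2: (-8)·x + (-12)·-3 + (12)·z = 0
Row 3: (-10)·x + (-15)·-3 + (15)·z = 0
Solving gives x = 0, z = -3.
Check: A·(0, -3, -3) = (0, -12, -12) = 4·(0, -3, -3).

0, -3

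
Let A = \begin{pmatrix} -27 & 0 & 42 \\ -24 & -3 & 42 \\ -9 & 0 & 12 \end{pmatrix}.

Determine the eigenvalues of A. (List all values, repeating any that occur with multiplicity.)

-9, -6, -3

Compute the characteristic polynomial p(λ) = det(λI - A).
Expanding along the first row, p(λ) = λ^3 + 18λ^2 + 99λ + 162.
Try λ = -9: p(-9) = 0, so -9 is a root.
Factor out (λ + 9): p(λ) = (λ + 9)·(λ^2 + 9λ + 18).
The quadratic factors as (λ + 6)·(λ + 3).
Eigenvalues: -9, -6, -3.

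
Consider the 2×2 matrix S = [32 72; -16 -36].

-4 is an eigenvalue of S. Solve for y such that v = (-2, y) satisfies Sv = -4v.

We need (S + 4I)v = 0.
S + 4I = [[36, 72], [-16, -32]].
Row 1: (36)·-2 + (72)·y = 0
Row 2: (-16)·-2 + (-32)·y = 0
Solving gives y = 1.
Check: S·(-2, 1) = (8, -4) = -4·(-2, 1).

1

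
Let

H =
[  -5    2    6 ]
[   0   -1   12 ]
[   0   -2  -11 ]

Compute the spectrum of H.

The characteristic polynomial is p(λ) = det(λI - H).
Expanding the 3×3 determinant: p(λ) = λ^3 + 17λ^2 + 95λ + 175.
Rational-root test: λ = -5 gives p(-5) = 0.
Factor out (λ + 5): p(λ) = (λ + 5)·(λ^2 + 12λ + 35).
The quadratic factors as (λ + 7)·(λ + 5).
Eigenvalues: -7, -5, -5.

-7, -5, -5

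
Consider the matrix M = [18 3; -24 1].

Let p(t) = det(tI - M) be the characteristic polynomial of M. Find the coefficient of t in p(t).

-19

The coefficient of t of det(tI - M) is −trace(M).
trace(M) = (18) + (1) = 19, so the coefficient is -19.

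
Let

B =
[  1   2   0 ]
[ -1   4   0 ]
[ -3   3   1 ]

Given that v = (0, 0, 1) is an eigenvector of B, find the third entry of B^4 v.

First find the eigenvalue: Bv = (0, 0, 1) = 1·(0, 0, 1), so λ = 1.
Then B^4 v = λ^4·v = 1^4·(0, 0, 1) = 1·(0, 0, 1) = (0, 0, 1).

1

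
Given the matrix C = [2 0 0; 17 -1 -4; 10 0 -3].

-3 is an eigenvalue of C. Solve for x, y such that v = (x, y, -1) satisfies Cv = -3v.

We need (C + 3I)v = 0.
C + 3I = [[5, 0, 0], [17, 2, -4], [10, 0, 0]].
Row 1: (5)·x + (0)·y + (0)·-1 = 0
Row 2: (17)·x + (2)·y + (-4)·-1 = 0
Row 3: (10)·x + (0)·y + (0)·-1 = 0
Solving gives x = 0, y = -2.
Check: C·(0, -2, -1) = (0, 6, 3) = -3·(0, -2, -1).

0, -2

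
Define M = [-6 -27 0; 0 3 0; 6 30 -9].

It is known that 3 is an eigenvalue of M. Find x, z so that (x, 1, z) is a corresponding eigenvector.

We need (M - 3I)v = 0.
M - 3I = [[-9, -27, 0], [0, 0, 0], [6, 30, -12]].
Row 1: (-9)·x + (-27)·1 + (0)·z = 0
Row 2: (0)·x + (0)·1 + (0)·z = 0
Row 3: (6)·x + (30)·1 + (-12)·z = 0
Solving gives x = -3, z = 1.
Check: M·(-3, 1, 1) = (-9, 3, 3) = 3·(-3, 1, 1).

-3, 1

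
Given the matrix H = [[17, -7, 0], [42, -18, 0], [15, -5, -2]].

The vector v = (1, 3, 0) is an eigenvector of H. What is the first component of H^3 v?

-64

First find the eigenvalue: Hv = (-4, -12, 0) = -4·(1, 3, 0), so λ = -4.
Then H^3 v = λ^3·v = (-4)^3·(1, 3, 0) = -64·(1, 3, 0) = (-64, -192, 0).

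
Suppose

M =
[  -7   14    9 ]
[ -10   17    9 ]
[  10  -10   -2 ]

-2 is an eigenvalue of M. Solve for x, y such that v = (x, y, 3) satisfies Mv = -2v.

-3, -3

We need (M + 2I)v = 0.
M + 2I = [[-5, 14, 9], [-10, 19, 9], [10, -10, 0]].
Row 1: (-5)·x + (14)·y + (9)·3 = 0
Row 2: (-10)·x + (19)·y + (9)·3 = 0
Row 3: (10)·x + (-10)·y + (0)·3 = 0
Solving gives x = -3, y = -3.
Check: M·(-3, -3, 3) = (6, 6, -6) = -2·(-3, -3, 3).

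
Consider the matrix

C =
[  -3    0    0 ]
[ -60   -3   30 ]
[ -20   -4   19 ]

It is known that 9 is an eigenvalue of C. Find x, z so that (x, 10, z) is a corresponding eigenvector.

0, 4

We need (C - 9I)v = 0.
C - 9I = [[-12, 0, 0], [-60, -12, 30], [-20, -4, 10]].
Row 1: (-12)·x + (0)·10 + (0)·z = 0
Row 2: (-60)·x + (-12)·10 + (30)·z = 0
Row 3: (-20)·x + (-4)·10 + (10)·z = 0
Solving gives x = 0, z = 4.
Check: C·(0, 10, 4) = (0, 90, 36) = 9·(0, 10, 4).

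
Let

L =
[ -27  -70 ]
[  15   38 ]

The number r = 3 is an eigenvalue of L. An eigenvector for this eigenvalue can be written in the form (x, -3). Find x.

7

We need (L - 3I)v = 0.
L - 3I = [[-30, -70], [15, 35]].
Row 1: (-30)·x + (-70)·-3 = 0
Row 2: (15)·x + (35)·-3 = 0
Solving gives x = 7.
Check: L·(7, -3) = (21, -9) = 3·(7, -3).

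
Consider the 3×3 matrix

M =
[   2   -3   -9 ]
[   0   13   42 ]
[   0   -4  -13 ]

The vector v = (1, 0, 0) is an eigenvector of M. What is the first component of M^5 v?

First find the eigenvalue: Mv = (2, 0, 0) = 2·(1, 0, 0), so λ = 2.
Then M^5 v = λ^5·v = 2^5·(1, 0, 0) = 32·(1, 0, 0) = (32, 0, 0).

32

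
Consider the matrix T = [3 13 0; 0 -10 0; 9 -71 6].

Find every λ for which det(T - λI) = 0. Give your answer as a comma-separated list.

-10, 3, 6

Compute the characteristic polynomial p(λ) = det(λI - T).
Expanding along the first row, p(λ) = λ^3 + λ^2 - 72λ + 180.
Rational-root test: λ = -10 gives p(-10) = 0.
Dividing by (λ + 10) leaves λ^2 - 9λ + 18.
The quadratic factors as (λ - 3)·(λ - 6).
Eigenvalues: -10, 3, 6.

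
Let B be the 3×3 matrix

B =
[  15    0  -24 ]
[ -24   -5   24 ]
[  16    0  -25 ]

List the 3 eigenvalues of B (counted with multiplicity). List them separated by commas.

Compute the characteristic polynomial p(t) = det(tI - B).
Expanding the 3×3 determinant: p(t) = t^3 + 15t^2 + 59t + 45.
Try t = -1: p(-1) = 0, so -1 is a root.
Dividing by (t + 1) leaves t^2 + 14t + 45.
The quadratic factors as (t + 9)·(t + 5).
Eigenvalues: -9, -5, -1.

-9, -5, -1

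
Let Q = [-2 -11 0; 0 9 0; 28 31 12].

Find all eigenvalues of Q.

Set up det(λI - Q) = 0.
Expanding along the first row, p(λ) = λ^3 - 19λ^2 + 66λ + 216.
Since p(-2) = 0, λ = -2 is a root.
Dividing by (λ + 2) leaves λ^2 - 21λ + 108.
The quadratic factors as (λ - 9)·(λ - 12).
Eigenvalues: -2, 9, 12.

-2, 9, 12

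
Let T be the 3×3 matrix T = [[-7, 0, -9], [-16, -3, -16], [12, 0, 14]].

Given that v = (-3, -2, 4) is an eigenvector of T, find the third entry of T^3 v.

First find the eigenvalue: Tv = (-15, -10, 20) = 5·(-3, -2, 4), so λ = 5.
Then T^3 v = λ^3·v = 5^3·(-3, -2, 4) = 125·(-3, -2, 4) = (-375, -250, 500).

500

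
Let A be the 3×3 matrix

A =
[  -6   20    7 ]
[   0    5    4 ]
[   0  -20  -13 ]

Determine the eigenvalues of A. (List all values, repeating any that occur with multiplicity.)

Set up det(μI - A) = 0.
Cofactor expansion gives p(μ) = μ^3 + 14μ^2 + 63μ + 90.
Try μ = -6: p(-6) = 0, so -6 is a root.
Factor out (μ + 6): p(μ) = (μ + 6)·(μ^2 + 8μ + 15).
The quadratic factors as (μ + 5)·(μ + 3).
Eigenvalues: -6, -5, -3.

-6, -5, -3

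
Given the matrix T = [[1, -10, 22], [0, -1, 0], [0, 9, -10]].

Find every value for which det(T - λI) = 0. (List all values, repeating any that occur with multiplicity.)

-10, -1, 1

Compute the characteristic polynomial p(s) = det(sI - T).
Cofactor expansion gives p(s) = s^3 + 10s^2 - s - 10.
Rational-root test: s = 1 gives p(1) = 0.
Dividing by (s - 1) leaves s^2 + 11s + 10.
The quadratic factors as (s + 10)·(s + 1).
Eigenvalues: -10, -1, 1.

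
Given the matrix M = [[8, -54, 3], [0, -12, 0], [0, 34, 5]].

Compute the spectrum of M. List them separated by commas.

The characteristic polynomial is p(λ) = det(λI - M).
Expanding the 3×3 determinant: p(λ) = λ^3 - λ^2 - 116λ + 480.
Try λ = 5: p(5) = 0, so 5 is a root.
Factor out (λ - 5): p(λ) = (λ - 5)·(λ^2 + 4λ - 96).
The quadratic factors as (λ + 12)·(λ - 8).
Eigenvalues: -12, 5, 8.

-12, 5, 8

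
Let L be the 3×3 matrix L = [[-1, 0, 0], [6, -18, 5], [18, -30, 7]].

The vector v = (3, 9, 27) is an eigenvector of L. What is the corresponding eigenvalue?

-1

Compute Lv: L·(3, 9, 27) = (-3, -9, -27).
Since Lv = λv, compare component 1: -3 = λ·3, so λ = -1.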